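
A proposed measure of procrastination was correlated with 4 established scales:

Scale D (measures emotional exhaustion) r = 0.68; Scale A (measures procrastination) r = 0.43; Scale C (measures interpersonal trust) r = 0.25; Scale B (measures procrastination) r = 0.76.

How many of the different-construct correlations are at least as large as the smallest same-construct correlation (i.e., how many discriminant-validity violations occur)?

1

Convergent (same construct = procrastination): Scale A, Scale B.
Smallest convergent = 0.43. Discriminant values: 0.68, 0.25; count ≥ 0.43 → 1.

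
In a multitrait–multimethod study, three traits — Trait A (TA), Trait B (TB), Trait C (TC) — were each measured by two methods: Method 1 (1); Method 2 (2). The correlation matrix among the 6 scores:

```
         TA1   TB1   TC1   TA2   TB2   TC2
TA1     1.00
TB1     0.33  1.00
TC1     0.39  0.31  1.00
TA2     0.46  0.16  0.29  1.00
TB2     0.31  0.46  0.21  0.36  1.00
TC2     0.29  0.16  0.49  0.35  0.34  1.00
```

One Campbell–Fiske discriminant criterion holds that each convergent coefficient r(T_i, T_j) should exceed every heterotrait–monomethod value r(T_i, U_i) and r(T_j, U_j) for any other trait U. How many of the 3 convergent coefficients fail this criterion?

Convergent coefficients and their comparison sets:
TA (methods 1·2): 0.46 vs {0.33, 0.36, 0.39, 0.35} → pass.
TB (methods 1·2): 0.46 vs {0.33, 0.36, 0.31, 0.34} → pass.
TC (methods 1·2): 0.49 vs {0.39, 0.35, 0.31, 0.34} → pass.
0 of 3 fail.

0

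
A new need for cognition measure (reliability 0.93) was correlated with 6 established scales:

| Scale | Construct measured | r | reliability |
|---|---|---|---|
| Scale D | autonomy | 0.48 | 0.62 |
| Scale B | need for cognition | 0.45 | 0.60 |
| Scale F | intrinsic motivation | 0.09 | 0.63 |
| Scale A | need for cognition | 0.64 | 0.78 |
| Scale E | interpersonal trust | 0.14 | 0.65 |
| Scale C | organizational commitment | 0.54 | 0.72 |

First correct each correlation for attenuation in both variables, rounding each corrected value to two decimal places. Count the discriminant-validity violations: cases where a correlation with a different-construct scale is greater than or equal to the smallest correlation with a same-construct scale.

Disattenuated r (r / √(r_scale · r_new)):
  Scale D (disc): 0.48 / √(0.62·0.93) = 0.63
  Scale B (conv): 0.45 / √(0.60·0.93) = 0.60
  Scale F (disc): 0.09 / √(0.63·0.93) = 0.12
  Scale A (conv): 0.64 / √(0.78·0.93) = 0.75
  Scale E (disc): 0.14 / √(0.65·0.93) = 0.18
  Scale C (disc): 0.54 / √(0.72·0.93) = 0.66
Smallest convergent = 0.60. Discriminant values: 0.63, 0.12, 0.18, 0.66; count ≥ 0.60 → 2.

2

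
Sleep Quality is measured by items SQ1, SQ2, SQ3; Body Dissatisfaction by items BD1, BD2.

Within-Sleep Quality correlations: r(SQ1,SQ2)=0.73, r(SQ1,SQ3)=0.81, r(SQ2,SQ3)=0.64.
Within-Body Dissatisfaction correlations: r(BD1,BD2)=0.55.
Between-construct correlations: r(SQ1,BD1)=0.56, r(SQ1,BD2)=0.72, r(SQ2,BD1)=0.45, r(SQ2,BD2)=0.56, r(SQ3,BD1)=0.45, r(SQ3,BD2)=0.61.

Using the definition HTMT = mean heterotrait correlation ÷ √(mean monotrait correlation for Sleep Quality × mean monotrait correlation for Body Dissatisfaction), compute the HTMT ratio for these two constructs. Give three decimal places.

Mean between = 3.35/6 = 0.5583.
Mean within-SQ = 2.18/3 = 0.7267; mean within-BD = 0.55/1 = 0.5500.
Geometric mean = √(0.7267 × 0.5500) = 0.6322.
HTMT = 0.5583 / 0.6322 = 0.883.

0.883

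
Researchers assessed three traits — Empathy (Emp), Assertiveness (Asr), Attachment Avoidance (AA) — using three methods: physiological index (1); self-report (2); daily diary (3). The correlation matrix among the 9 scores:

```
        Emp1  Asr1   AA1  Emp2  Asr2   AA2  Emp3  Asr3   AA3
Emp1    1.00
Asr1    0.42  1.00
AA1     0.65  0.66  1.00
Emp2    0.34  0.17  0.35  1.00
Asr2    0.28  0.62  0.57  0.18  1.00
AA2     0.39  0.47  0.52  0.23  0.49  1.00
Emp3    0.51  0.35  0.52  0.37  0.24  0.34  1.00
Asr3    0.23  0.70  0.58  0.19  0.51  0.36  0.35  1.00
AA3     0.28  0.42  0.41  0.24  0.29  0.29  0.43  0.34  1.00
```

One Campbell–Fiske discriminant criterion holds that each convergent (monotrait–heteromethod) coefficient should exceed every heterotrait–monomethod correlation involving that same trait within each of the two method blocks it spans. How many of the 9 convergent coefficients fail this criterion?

Each convergent coefficient versus the relevant comparison correlations:
Emp (methods 1·2): 0.34 vs {0.42, 0.18, 0.65, 0.23} → fail.
Emp (methods 1·3): 0.51 vs {0.42, 0.35, 0.65, 0.43} → fail.
Emp (methods 2·3): 0.37 vs {0.18, 0.35, 0.23, 0.43} → fail.
Asr (methods 1·2): 0.62 vs {0.42, 0.18, 0.66, 0.49} → fail.
Asr (methods 1·3): 0.70 vs {0.42, 0.35, 0.66, 0.34} → pass.
Asr (methods 2·3): 0.51 vs {0.18, 0.35, 0.49, 0.34} → pass.
AA (methods 1·2): 0.52 vs {0.65, 0.23, 0.66, 0.49} → fail.
AA (methods 1·3): 0.41 vs {0.65, 0.43, 0.66, 0.34} → fail.
AA (methods 2·3): 0.29 vs {0.23, 0.43, 0.49, 0.34} → fail.
7 of 9 fail.

7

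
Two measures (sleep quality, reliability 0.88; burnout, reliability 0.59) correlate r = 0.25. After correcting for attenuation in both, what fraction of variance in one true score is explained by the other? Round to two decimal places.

0.12

Disattenuated r = 0.25 / √(0.88 × 0.59) = 0.25 / 0.7206 = 0.3469.
Shared true-score variance = 0.3469² = 0.1203 ≈ 0.12.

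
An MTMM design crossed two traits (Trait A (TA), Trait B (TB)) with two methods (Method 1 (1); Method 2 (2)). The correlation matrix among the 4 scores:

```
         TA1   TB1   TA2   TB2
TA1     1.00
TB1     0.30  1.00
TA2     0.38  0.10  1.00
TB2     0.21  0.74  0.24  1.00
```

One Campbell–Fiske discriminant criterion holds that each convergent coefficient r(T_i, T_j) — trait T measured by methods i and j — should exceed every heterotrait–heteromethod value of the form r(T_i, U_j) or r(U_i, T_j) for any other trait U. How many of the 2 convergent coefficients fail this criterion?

0

Checking each validity diagonal entry against its comparison values:
TA (methods 1·2): 0.38 vs {0.21, 0.10} → pass.
TB (methods 1·2): 0.74 vs {0.10, 0.21} → pass.
0 of 2 fail.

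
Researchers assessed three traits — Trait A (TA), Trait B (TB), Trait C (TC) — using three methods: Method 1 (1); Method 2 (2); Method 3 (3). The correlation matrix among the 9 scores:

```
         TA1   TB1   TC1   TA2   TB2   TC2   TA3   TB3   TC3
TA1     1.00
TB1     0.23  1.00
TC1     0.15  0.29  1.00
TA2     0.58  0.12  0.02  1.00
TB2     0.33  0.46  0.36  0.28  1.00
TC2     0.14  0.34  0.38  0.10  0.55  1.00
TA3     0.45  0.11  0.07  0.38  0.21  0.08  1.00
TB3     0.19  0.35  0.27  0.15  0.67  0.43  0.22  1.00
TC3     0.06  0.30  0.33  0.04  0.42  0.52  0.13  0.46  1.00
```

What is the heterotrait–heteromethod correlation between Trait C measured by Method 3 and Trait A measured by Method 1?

Different traits and methods: r(TC3, TA1) = 0.06.

0.06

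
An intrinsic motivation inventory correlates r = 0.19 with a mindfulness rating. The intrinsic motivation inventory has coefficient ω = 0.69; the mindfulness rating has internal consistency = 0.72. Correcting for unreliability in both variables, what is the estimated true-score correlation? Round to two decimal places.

r_true = r_obs / √(r_xx · r_yy) = 0.19 / √(0.69 × 0.72) = 0.19 / √0.4968 = 0.19 / 0.7048 ≈ 0.27.

0.27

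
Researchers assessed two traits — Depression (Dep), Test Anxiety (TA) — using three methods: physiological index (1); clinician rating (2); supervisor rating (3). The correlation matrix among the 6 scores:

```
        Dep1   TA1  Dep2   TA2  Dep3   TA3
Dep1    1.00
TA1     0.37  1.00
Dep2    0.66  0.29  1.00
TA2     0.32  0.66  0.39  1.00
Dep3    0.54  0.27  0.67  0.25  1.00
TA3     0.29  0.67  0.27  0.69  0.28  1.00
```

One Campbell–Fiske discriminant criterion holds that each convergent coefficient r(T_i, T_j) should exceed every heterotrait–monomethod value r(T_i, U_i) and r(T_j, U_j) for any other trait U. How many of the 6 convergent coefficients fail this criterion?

0

Convergent coefficients and their comparison sets:
Dep (methods 1·2): 0.66 vs {0.37, 0.39} → pass.
Dep (methods 1·3): 0.54 vs {0.37, 0.28} → pass.
Dep (methods 2·3): 0.67 vs {0.39, 0.28} → pass.
TA (methods 1·2): 0.66 vs {0.37, 0.39} → pass.
TA (methods 1·3): 0.67 vs {0.37, 0.28} → pass.
TA (methods 2·3): 0.69 vs {0.39, 0.28} → pass.
0 of 6 fail.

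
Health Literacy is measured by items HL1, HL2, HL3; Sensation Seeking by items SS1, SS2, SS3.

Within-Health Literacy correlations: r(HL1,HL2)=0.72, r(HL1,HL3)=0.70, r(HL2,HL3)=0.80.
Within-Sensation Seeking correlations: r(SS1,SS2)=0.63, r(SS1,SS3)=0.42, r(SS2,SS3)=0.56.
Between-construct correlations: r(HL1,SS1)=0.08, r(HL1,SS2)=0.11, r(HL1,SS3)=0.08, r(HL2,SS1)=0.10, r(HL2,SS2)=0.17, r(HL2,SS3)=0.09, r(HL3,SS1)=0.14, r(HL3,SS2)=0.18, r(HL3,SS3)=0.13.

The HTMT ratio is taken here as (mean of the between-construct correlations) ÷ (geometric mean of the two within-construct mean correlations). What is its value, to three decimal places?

0.190

Mean between = 1.08/9 = 0.1200.
Mean within-HL = 2.22/3 = 0.7400; mean within-SS = 1.61/3 = 0.5367.
Geometric mean = √(0.7400 × 0.5367) = 0.6302.
HTMT = 0.1200 / 0.6302 = 0.190.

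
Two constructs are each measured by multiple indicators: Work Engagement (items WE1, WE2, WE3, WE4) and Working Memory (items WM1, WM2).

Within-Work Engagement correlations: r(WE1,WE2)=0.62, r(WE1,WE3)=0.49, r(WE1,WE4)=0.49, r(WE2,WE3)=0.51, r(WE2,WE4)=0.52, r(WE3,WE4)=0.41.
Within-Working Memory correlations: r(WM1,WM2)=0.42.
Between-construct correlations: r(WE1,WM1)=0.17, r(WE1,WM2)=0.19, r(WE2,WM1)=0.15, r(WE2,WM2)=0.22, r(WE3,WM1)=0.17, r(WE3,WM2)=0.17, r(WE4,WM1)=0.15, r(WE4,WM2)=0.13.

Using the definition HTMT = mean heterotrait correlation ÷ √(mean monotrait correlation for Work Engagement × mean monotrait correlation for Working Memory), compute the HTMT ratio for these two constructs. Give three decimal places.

Mean heterotrait r = 1.35/8 = 0.1688.
Mean within-WE = 3.04/6 = 0.5067; mean within-WM = 0.42/1 = 0.4200.
Geometric mean = √(0.5067 × 0.4200) = 0.4613.
HTMT = 0.1688 / 0.4613 = 0.366.

0.366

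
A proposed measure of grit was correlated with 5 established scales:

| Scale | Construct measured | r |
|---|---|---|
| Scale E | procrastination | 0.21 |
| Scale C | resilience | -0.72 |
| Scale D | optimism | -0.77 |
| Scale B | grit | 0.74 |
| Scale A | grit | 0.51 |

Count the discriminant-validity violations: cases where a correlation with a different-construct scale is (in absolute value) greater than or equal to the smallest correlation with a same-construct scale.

2

Convergent (same construct = grit): Scale B, Scale A.
Smallest convergent = 0.51. Discriminant |r|: 0.21, 0.72, 0.77; count ≥ 0.51 → 2.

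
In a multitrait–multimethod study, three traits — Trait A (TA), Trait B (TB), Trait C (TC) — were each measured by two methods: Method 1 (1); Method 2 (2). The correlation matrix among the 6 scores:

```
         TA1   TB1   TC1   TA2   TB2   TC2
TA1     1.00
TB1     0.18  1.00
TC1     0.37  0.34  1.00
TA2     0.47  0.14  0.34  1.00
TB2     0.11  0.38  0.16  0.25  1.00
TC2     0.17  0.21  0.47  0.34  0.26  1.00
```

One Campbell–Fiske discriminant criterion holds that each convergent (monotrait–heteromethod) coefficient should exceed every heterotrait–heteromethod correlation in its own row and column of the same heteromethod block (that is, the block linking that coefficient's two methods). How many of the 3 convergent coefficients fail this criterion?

0

Checking each validity diagonal entry against its comparison values:
TA (methods 1·2): 0.47 vs {0.11, 0.14, 0.17, 0.34} → pass.
TB (methods 1·2): 0.38 vs {0.14, 0.11, 0.21, 0.16} → pass.
TC (methods 1·2): 0.47 vs {0.34, 0.17, 0.16, 0.21} → pass.
0 of 3 fail.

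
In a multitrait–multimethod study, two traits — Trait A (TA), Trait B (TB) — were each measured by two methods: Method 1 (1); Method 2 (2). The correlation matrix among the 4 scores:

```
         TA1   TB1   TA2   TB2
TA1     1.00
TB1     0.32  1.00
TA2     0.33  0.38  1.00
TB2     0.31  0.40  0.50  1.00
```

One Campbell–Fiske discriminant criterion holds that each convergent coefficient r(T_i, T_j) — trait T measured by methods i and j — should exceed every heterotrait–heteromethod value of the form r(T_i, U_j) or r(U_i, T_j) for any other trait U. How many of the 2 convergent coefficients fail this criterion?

Each convergent coefficient versus the relevant comparison correlations:
TA (methods 1·2): 0.33 vs {0.31, 0.38} → fail.
TB (methods 1·2): 0.40 vs {0.38, 0.31} → pass.
1 of 2 fail.

1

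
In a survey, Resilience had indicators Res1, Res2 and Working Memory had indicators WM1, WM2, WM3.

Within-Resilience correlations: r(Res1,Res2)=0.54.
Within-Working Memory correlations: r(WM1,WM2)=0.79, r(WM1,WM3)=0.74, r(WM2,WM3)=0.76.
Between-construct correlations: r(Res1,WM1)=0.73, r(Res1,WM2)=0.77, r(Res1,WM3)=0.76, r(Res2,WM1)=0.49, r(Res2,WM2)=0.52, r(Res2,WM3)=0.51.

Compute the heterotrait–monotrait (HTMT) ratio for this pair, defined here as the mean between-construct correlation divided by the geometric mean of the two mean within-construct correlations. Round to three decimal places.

Between-construct mean = 3.78/6 = 0.6300.
Mean within-Res = 0.54/1 = 0.5400; mean within-WM = 2.29/3 = 0.7633.
Geometric mean = √(0.5400 × 0.7633) = 0.6420.
HTMT = 0.6300 / 0.6420 = 0.981.

0.981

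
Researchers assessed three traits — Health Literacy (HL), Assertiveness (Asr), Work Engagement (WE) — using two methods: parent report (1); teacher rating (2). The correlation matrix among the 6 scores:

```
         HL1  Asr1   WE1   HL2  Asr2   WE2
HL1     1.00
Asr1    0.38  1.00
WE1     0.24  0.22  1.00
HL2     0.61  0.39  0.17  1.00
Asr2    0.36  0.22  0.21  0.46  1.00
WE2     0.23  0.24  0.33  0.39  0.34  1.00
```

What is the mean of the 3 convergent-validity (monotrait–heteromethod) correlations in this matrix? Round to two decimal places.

0.39

Convergent values: 0.61, 0.22, 0.33; mean = 1.16/3 = 0.39.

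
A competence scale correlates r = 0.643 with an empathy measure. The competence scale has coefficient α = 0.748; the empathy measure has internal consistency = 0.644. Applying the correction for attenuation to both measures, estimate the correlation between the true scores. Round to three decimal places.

0.926

r_true = r_obs / √(r_xx · r_yy) = 0.643 / √(0.748 × 0.644) = 0.643 / √0.481712 = 0.643 / 0.6941 ≈ 0.926.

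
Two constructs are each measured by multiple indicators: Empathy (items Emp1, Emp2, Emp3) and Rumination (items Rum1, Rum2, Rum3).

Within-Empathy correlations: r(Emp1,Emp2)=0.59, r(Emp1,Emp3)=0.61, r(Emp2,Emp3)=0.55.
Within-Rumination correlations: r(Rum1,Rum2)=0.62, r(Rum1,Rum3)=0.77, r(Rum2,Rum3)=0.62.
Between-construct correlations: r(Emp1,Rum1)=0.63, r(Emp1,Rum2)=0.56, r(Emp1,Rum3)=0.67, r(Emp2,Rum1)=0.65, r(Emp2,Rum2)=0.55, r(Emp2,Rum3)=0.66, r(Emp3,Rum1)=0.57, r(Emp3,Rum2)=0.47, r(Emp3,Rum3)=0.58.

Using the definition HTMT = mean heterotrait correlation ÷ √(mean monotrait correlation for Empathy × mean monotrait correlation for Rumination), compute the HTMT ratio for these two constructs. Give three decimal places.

Mean between = 5.34/9 = 0.5933.
Mean within-Emp = 1.75/3 = 0.5833; mean within-Rum = 2.01/3 = 0.6700.
Geometric mean = √(0.5833 × 0.6700) = 0.6251.
HTMT = 0.5933 / 0.6251 = 0.949.

0.949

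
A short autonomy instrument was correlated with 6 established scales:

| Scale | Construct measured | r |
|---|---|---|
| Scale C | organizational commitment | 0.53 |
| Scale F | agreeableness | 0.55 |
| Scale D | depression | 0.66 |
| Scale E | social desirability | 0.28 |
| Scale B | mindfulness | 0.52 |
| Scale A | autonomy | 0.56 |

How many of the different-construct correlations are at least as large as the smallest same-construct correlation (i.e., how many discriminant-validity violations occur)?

1

Convergent (same construct = autonomy): Scale A.
Smallest convergent = 0.56. Discriminant values: 0.53, 0.55, 0.66, 0.28, 0.52; count ≥ 0.56 → 1.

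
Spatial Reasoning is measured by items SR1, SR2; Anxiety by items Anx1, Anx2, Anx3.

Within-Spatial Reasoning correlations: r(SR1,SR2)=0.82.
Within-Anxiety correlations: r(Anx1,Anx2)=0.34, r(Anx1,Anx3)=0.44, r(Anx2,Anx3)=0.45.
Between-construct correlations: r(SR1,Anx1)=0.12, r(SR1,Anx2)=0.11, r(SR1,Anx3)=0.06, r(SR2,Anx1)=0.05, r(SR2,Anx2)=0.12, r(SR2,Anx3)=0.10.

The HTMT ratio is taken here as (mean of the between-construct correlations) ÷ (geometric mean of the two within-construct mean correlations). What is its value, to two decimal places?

0.16

Mean between = 0.56/6 = 0.0933.
Mean within-SR = 0.82/1 = 0.8200; mean within-Anx = 1.23/3 = 0.4100.
Geometric mean = √(0.8200 × 0.4100) = 0.5798.
HTMT = 0.0933 / 0.5798 = 0.16.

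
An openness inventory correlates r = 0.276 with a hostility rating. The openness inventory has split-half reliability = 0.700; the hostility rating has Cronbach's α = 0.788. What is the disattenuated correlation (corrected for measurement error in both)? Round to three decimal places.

r_true = r_obs / √(r_xx · r_yy) = 0.276 / √(0.700 × 0.788) = 0.276 / √0.551600 = 0.276 / 0.7427 ≈ 0.372.

0.372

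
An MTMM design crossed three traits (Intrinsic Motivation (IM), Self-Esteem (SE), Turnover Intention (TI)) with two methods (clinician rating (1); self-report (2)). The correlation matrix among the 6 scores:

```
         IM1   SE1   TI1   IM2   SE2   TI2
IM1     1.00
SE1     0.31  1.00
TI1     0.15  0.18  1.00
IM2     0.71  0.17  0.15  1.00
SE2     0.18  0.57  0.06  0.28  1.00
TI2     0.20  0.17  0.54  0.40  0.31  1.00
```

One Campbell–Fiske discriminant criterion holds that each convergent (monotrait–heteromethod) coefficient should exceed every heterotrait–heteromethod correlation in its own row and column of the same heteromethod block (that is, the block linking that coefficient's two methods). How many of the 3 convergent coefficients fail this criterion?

Each convergent coefficient versus the relevant comparison correlations:
IM (methods 1·2): 0.71 vs {0.18, 0.17, 0.20, 0.15} → pass.
SE (methods 1·2): 0.57 vs {0.17, 0.18, 0.17, 0.06} → pass.
TI (methods 1·2): 0.54 vs {0.15, 0.20, 0.06, 0.17} → pass.
0 of 3 fail.

0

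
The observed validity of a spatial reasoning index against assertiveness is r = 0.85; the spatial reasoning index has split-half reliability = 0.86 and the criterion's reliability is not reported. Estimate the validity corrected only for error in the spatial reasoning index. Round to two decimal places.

0.92

Single correction: r_c = r_obs / √r_xx = 0.85 / √0.86 = 0.85 / 0.9274 ≈ 0.92.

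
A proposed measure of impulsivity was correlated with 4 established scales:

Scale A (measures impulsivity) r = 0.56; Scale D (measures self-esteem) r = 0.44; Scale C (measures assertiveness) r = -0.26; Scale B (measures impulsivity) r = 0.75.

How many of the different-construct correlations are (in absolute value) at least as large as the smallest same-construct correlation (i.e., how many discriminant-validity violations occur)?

0

Convergent (same construct = impulsivity): Scale A, Scale B.
Smallest convergent = 0.56. Discriminant |r|: 0.44, 0.26; count ≥ 0.56 → 0.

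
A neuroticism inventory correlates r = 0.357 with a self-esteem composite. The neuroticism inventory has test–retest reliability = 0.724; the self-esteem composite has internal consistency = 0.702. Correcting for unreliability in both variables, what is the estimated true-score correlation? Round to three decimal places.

r_true = r_obs / √(r_xx · r_yy) = 0.357 / √(0.724 × 0.702) = 0.357 / √0.508248 = 0.357 / 0.7129 ≈ 0.501.

0.501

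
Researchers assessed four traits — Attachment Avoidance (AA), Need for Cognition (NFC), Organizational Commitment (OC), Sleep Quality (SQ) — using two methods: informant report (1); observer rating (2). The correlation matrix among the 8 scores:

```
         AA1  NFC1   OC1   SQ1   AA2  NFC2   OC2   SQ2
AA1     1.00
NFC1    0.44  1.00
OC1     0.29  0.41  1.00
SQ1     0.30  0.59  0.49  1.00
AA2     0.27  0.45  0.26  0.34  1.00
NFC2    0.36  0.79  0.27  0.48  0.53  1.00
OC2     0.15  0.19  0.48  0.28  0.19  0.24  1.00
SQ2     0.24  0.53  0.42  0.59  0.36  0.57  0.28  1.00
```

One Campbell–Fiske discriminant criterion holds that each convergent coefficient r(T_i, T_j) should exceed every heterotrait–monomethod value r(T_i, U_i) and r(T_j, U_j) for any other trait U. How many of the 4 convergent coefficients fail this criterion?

Checking each validity diagonal entry against its comparison values:
AA (methods 1·2): 0.27 vs {0.44, 0.53, 0.29, 0.19, 0.30, 0.36} → fail.
NFC (methods 1·2): 0.79 vs {0.44, 0.53, 0.41, 0.24, 0.59, 0.57} → pass.
OC (methods 1·2): 0.48 vs {0.29, 0.19, 0.41, 0.24, 0.49, 0.28} → fail.
SQ (methods 1·2): 0.59 vs {0.30, 0.36, 0.59, 0.57, 0.49, 0.28} → fail.
3 of 4 fail.

3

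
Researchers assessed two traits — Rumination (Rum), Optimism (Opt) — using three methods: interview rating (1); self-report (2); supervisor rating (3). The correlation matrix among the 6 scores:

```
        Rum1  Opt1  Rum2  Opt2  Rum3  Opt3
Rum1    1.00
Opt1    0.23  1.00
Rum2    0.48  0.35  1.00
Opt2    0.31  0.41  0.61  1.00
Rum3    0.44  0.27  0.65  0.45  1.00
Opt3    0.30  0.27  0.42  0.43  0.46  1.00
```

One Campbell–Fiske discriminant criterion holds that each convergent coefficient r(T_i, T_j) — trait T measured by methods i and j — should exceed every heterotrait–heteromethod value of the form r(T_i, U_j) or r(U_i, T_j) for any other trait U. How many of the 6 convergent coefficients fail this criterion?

Checking each validity diagonal entry against its comparison values:
Rum (methods 1·2): 0.48 vs {0.31, 0.35} → pass.
Rum (methods 1·3): 0.44 vs {0.30, 0.27} → pass.
Rum (methods 2·3): 0.65 vs {0.42, 0.45} → pass.
Opt (methods 1·2): 0.41 vs {0.35, 0.31} → pass.
Opt (methods 1·3): 0.27 vs {0.27, 0.30} → fail.
Opt (methods 2·3): 0.43 vs {0.45, 0.42} → fail.
2 of 6 fail.

2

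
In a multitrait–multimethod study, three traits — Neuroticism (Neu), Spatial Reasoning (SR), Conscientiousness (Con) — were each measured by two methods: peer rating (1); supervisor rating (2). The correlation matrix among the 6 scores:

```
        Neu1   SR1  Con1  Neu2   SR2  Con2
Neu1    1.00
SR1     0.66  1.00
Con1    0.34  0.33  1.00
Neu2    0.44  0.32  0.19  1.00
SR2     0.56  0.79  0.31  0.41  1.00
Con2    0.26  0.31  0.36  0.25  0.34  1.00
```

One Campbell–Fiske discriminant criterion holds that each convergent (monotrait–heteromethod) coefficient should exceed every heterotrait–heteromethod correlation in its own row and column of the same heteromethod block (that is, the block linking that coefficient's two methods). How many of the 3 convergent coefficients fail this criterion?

Checking each validity diagonal entry against its comparison values:
Neu (methods 1·2): 0.44 vs {0.56, 0.32, 0.26, 0.19} → fail.
SR (methods 1·2): 0.79 vs {0.32, 0.56, 0.31, 0.31} → pass.
Con (methods 1·2): 0.36 vs {0.19, 0.26, 0.31, 0.31} → pass.
1 of 3 fail.

1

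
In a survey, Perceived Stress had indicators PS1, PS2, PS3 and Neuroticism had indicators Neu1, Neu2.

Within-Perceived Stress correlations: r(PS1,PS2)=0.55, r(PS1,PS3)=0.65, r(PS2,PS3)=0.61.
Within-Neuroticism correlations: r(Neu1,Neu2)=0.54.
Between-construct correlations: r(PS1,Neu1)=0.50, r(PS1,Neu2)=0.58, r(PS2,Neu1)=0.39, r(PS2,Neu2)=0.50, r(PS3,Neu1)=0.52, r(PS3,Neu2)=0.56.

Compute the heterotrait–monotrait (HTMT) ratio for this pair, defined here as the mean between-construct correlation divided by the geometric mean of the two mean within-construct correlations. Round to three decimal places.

0.891

Mean heterotrait r = 3.05/6 = 0.5083.
Mean within-PS = 1.81/3 = 0.6033; mean within-Neu = 0.54/1 = 0.5400.
Geometric mean = √(0.6033 × 0.5400) = 0.5708.
HTMT = 0.5083 / 0.5708 = 0.891.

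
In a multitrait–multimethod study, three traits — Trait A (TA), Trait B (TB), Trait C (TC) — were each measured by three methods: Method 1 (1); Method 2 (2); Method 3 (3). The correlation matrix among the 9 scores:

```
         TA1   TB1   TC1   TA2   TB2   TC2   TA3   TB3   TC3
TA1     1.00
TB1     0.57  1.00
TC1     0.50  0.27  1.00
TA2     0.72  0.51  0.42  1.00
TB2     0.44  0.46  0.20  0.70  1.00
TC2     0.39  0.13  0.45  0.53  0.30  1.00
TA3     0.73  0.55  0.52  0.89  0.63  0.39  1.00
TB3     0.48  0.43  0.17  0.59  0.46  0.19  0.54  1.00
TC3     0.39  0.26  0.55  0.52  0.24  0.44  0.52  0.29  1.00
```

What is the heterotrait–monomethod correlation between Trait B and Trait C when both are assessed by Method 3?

0.29

Different traits, same method: r(TB3, TC3) = 0.29.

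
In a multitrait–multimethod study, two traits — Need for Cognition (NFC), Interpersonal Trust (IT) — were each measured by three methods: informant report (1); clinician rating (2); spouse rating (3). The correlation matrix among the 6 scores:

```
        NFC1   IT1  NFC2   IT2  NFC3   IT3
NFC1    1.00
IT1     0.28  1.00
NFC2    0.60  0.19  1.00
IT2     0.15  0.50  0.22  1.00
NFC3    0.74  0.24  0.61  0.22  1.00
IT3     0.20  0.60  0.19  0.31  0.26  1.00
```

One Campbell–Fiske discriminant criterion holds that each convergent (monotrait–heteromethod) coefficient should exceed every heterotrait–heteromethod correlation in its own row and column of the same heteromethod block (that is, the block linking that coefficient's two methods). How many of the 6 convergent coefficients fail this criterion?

0

Convergent coefficients and their comparison sets:
NFC (methods 1·2): 0.60 vs {0.15, 0.19} → pass.
NFC (methods 1·3): 0.74 vs {0.20, 0.24} → pass.
NFC (methods 2·3): 0.61 vs {0.19, 0.22} → pass.
IT (methods 1·2): 0.50 vs {0.19, 0.15} → pass.
IT (methods 1·3): 0.60 vs {0.24, 0.20} → pass.
IT (methods 2·3): 0.31 vs {0.22, 0.19} → pass.
0 of 6 fail.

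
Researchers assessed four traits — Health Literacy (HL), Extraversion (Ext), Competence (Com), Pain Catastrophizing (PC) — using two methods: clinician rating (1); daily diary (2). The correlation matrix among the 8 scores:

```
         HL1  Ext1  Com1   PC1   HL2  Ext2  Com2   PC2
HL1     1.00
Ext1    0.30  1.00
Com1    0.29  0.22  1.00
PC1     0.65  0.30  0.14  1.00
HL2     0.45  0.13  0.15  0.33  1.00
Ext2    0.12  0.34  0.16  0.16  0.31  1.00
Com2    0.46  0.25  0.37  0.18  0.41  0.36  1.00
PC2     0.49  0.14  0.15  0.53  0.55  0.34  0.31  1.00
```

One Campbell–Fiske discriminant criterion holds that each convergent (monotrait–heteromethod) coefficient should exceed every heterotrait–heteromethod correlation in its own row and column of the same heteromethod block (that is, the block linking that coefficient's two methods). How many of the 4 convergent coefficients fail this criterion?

Each convergent coefficient versus the relevant comparison correlations:
HL (methods 1·2): 0.45 vs {0.12, 0.13, 0.46, 0.15, 0.49, 0.33} → fail.
Ext (methods 1·2): 0.34 vs {0.13, 0.12, 0.25, 0.16, 0.14, 0.16} → pass.
Com (methods 1·2): 0.37 vs {0.15, 0.46, 0.16, 0.25, 0.15, 0.18} → fail.
PC (methods 1·2): 0.53 vs {0.33, 0.49, 0.16, 0.14, 0.18, 0.15} → pass.
2 of 4 fail.

2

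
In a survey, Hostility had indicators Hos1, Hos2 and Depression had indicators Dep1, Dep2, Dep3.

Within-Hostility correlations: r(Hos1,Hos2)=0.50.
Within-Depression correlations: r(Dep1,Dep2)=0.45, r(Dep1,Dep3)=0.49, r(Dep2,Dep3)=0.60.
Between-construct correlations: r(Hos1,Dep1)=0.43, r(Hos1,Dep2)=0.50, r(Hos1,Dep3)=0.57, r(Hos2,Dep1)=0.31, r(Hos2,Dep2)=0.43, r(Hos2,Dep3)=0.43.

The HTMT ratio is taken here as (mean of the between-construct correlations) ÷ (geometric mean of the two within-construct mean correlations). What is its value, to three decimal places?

0.878

Mean heterotrait r = 2.67/6 = 0.4450.
Mean within-Hos = 0.50/1 = 0.5000; mean within-Dep = 1.54/3 = 0.5133.
Geometric mean = √(0.5000 × 0.5133) = 0.5066.
HTMT = 0.4450 / 0.5066 = 0.878.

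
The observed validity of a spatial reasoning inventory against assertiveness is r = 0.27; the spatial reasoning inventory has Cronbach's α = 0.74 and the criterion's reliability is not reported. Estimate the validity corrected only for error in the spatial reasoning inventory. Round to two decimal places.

0.31

Single correction: r_c = r_obs / √r_xx = 0.27 / √0.74 = 0.27 / 0.8602 ≈ 0.31.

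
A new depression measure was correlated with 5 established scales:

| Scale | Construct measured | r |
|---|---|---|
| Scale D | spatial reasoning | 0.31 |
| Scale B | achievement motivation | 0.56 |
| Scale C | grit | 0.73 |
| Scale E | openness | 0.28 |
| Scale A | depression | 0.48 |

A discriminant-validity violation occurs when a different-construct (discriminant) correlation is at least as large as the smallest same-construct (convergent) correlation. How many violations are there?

2

Convergent (same construct = depression): Scale A.
Smallest convergent = 0.48. Discriminant values: 0.31, 0.56, 0.73, 0.28; count ≥ 0.48 → 2.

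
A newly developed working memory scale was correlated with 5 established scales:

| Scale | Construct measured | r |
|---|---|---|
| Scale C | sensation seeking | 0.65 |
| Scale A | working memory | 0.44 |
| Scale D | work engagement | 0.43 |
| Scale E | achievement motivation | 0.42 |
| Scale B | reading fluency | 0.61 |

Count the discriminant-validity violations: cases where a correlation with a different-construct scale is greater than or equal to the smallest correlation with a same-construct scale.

2

Convergent (same construct = working memory): Scale A.
Smallest convergent = 0.44. Discriminant values: 0.65, 0.43, 0.42, 0.61; count ≥ 0.44 → 2.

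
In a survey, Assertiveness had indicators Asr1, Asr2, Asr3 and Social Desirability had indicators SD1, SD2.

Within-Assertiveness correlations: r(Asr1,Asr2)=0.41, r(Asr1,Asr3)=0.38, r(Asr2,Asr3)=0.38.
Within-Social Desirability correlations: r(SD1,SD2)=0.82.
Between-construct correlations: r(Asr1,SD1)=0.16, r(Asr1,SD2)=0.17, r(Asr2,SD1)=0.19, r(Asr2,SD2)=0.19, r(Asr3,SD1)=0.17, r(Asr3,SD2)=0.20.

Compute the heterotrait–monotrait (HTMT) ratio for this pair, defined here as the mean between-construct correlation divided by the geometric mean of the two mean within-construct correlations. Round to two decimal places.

Between-construct mean = 1.08/6 = 0.1800.
Mean within-Asr = 1.17/3 = 0.3900; mean within-SD = 0.82/1 = 0.8200.
Geometric mean = √(0.3900 × 0.8200) = 0.5655.
HTMT = 0.1800 / 0.5655 = 0.32.

0.32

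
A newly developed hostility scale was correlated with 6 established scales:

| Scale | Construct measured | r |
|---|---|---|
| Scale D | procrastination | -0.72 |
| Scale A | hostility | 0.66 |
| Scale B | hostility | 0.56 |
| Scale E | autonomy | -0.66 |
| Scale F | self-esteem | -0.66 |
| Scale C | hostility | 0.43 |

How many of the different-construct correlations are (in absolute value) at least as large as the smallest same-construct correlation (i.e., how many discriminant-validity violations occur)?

Convergent (same construct = hostility): Scale A, Scale B, Scale C.
Smallest convergent = 0.43. Discriminant |r|: 0.72, 0.66, 0.66; count ≥ 0.43 → 3.

3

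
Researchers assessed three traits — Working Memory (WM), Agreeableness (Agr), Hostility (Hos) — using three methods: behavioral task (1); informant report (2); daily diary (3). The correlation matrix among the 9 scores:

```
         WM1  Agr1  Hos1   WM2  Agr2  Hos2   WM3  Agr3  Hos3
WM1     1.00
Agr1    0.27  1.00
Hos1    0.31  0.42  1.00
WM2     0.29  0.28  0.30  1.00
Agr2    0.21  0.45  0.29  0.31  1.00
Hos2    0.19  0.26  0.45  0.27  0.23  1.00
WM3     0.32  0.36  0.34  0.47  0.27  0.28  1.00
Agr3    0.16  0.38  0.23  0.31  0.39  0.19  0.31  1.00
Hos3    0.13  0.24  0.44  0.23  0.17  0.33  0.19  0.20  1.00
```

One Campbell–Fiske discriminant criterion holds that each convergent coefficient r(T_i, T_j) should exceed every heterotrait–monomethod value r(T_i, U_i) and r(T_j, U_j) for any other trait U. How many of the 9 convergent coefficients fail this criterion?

2

Convergent coefficients and their comparison sets:
WM (methods 1·2): 0.29 vs {0.27, 0.31, 0.31, 0.27} → fail.
WM (methods 1·3): 0.32 vs {0.27, 0.31, 0.31, 0.19} → pass.
WM (methods 2·3): 0.47 vs {0.31, 0.31, 0.27, 0.19} → pass.
Agr (methods 1·2): 0.45 vs {0.27, 0.31, 0.42, 0.23} → pass.
Agr (methods 1·3): 0.38 vs {0.27, 0.31, 0.42, 0.20} → fail.
Agr (methods 2·3): 0.39 vs {0.31, 0.31, 0.23, 0.20} → pass.
Hos (methods 1·2): 0.45 vs {0.31, 0.27, 0.42, 0.23} → pass.
Hos (methods 1·3): 0.44 vs {0.31, 0.19, 0.42, 0.20} → pass.
Hos (methods 2·3): 0.33 vs {0.27, 0.19, 0.23, 0.20} → pass.
2 of 9 fail.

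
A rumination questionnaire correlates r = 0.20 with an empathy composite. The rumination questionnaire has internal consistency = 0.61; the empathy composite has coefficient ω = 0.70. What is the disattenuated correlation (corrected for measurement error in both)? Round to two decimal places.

r_true = r_obs / √(r_xx · r_yy) = 0.20 / √(0.61 × 0.70) = 0.20 / √0.4270 = 0.20 / 0.6535 ≈ 0.31.

0.31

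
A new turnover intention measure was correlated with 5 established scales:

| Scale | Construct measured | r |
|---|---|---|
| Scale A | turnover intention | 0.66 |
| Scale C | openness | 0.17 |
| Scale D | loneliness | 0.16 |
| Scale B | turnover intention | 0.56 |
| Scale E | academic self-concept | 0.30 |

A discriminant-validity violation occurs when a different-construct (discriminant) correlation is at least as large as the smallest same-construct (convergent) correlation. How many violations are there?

0

Convergent (same construct = turnover intention): Scale A, Scale B.
Smallest convergent = 0.56. Discriminant values: 0.17, 0.16, 0.30; count ≥ 0.56 → 0.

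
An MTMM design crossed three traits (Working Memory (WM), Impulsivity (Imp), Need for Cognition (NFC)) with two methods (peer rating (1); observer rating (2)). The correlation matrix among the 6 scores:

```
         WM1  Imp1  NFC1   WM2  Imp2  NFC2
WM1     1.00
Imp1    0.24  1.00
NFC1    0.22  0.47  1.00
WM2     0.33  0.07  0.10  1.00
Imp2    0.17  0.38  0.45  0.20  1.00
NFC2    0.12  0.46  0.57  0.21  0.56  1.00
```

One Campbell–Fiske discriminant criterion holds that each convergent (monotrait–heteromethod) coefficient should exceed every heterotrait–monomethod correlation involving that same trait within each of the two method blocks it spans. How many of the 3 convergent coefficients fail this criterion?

Checking each validity diagonal entry against its comparison values:
WM (methods 1·2): 0.33 vs {0.24, 0.20, 0.22, 0.21} → pass.
Imp (methods 1·2): 0.38 vs {0.24, 0.20, 0.47, 0.56} → fail.
NFC (methods 1·2): 0.57 vs {0.22, 0.21, 0.47, 0.56} → pass.
1 of 3 fail.

1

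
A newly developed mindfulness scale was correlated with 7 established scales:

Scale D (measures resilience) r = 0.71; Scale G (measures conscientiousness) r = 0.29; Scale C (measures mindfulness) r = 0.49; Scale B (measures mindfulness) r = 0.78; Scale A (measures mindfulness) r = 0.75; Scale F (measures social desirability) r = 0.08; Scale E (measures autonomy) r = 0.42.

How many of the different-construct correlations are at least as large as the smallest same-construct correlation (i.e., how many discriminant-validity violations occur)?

Convergent (same construct = mindfulness): Scale C, Scale B, Scale A.
Smallest convergent = 0.49. Discriminant values: 0.71, 0.29, 0.08, 0.42; count ≥ 0.49 → 1.

1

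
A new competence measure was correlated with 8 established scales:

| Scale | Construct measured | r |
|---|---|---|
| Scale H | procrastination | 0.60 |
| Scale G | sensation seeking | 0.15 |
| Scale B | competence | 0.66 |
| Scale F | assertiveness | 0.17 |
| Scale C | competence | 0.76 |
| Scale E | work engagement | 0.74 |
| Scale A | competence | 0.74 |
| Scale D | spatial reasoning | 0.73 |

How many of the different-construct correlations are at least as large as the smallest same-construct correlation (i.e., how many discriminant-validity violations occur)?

Convergent (same construct = competence): Scale B, Scale C, Scale A.
Smallest convergent = 0.66. Discriminant values: 0.60, 0.15, 0.17, 0.74, 0.73; count ≥ 0.66 → 2.

2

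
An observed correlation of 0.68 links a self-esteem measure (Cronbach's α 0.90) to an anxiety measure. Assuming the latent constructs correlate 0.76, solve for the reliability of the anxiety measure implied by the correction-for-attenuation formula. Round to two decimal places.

0.89

r_true = r_obs / √(r_xx · r_yy) ⇒ 0.76 = 0.68 / √(0.90 · r_yy).
√(0.90 · r_yy) = 0.68 / 0.76 = 0.8947; 0.90 · r_yy = 0.8005; r_yy = 0.8005 / 0.90 ≈ 0.89.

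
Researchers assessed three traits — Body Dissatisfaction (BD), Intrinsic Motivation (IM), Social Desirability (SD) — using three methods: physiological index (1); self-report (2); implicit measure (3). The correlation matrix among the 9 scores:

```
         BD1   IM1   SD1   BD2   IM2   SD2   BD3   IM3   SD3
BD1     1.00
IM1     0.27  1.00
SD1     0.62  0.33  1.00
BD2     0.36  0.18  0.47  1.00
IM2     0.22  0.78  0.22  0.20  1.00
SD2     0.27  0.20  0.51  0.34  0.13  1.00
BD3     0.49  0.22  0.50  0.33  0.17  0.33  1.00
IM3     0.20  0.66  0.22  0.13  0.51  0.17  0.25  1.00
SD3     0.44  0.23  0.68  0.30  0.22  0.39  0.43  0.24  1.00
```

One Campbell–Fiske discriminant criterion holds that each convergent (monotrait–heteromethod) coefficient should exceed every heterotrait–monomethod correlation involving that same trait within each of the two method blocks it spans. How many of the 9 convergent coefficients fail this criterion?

5

Convergent coefficients and their comparison sets:
BD (methods 1·2): 0.36 vs {0.27, 0.20, 0.62, 0.34} → fail.
BD (methods 1·3): 0.49 vs {0.27, 0.25, 0.62, 0.43} → fail.
BD (methods 2·3): 0.33 vs {0.20, 0.25, 0.34, 0.43} → fail.
IM (methods 1·2): 0.78 vs {0.27, 0.20, 0.33, 0.13} → pass.
IM (methods 1·3): 0.66 vs {0.27, 0.25, 0.33, 0.24} → pass.
IM (methods 2·3): 0.51 vs {0.20, 0.25, 0.13, 0.24} → pass.
SD (methods 1·2): 0.51 vs {0.62, 0.34, 0.33, 0.13} → fail.
SD (methods 1·3): 0.68 vs {0.62, 0.43, 0.33, 0.24} → pass.
SD (methods 2·3): 0.39 vs {0.34, 0.43, 0.13, 0.24} → fail.
5 of 9 fail.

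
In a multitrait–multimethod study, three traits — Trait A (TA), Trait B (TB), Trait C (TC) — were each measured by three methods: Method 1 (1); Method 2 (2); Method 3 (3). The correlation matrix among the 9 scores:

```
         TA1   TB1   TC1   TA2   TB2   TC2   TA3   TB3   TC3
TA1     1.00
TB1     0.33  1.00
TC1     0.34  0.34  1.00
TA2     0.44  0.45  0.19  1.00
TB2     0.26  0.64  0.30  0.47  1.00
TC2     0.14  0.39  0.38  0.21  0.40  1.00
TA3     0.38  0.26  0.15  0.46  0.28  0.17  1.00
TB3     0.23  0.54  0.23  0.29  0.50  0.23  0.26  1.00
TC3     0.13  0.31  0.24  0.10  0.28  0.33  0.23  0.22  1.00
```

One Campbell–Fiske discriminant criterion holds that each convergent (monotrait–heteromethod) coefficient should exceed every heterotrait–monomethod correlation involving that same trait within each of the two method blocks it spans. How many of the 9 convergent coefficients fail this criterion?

Convergent coefficients and their comparison sets:
TA (methods 1·2): 0.44 vs {0.33, 0.47, 0.34, 0.21} → fail.
TA (methods 1·3): 0.38 vs {0.33, 0.26, 0.34, 0.23} → pass.
TA (methods 2·3): 0.46 vs {0.47, 0.26, 0.21, 0.23} → fail.
TB (methods 1·2): 0.64 vs {0.33, 0.47, 0.34, 0.40} → pass.
TB (methods 1·3): 0.54 vs {0.33, 0.26, 0.34, 0.22} → pass.
TB (methods 2·3): 0.50 vs {0.47, 0.26, 0.40, 0.22} → pass.
TC (methods 1·2): 0.38 vs {0.34, 0.21, 0.34, 0.40} → fail.
TC (methods 1·3): 0.24 vs {0.34, 0.23, 0.34, 0.22} → fail.
TC (methods 2·3): 0.33 vs {0.21, 0.23, 0.40, 0.22} → fail.
5 of 9 fail.

5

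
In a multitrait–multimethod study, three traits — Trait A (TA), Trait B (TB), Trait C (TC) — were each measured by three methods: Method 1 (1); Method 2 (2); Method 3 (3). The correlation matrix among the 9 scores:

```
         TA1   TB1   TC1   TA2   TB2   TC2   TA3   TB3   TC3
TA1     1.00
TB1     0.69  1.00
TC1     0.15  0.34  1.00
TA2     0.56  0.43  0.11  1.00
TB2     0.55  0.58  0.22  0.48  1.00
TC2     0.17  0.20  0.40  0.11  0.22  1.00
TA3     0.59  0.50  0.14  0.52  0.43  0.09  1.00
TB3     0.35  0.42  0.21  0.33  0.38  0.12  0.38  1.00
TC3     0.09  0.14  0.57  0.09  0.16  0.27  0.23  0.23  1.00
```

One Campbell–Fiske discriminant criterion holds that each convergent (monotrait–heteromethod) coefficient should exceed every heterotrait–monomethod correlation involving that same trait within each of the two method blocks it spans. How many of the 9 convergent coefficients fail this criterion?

Convergent coefficients and their comparison sets:
TA (methods 1·2): 0.56 vs {0.69, 0.48, 0.15, 0.11} → fail.
TA (methods 1·3): 0.59 vs {0.69, 0.38, 0.15, 0.23} → fail.
TA (methods 2·3): 0.52 vs {0.48, 0.38, 0.11, 0.23} → pass.
TB (methods 1·2): 0.58 vs {0.69, 0.48, 0.34, 0.22} → fail.
TB (methods 1·3): 0.42 vs {0.69, 0.38, 0.34, 0.23} → fail.
TB (methods 2·3): 0.38 vs {0.48, 0.38, 0.22, 0.23} → fail.
TC (methods 1·2): 0.40 vs {0.15, 0.11, 0.34, 0.22} → pass.
TC (methods 1·3): 0.57 vs {0.15, 0.23, 0.34, 0.23} → pass.
TC (methods 2·3): 0.27 vs {0.11, 0.23, 0.22, 0.23} → pass.
5 of 9 fail.

5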